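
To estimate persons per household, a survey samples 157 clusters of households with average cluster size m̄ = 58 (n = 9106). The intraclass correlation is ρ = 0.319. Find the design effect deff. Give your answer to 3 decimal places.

19.183

deff = 1 + (58 − 1)·0.319 = 1 + 18.183 = 19.183.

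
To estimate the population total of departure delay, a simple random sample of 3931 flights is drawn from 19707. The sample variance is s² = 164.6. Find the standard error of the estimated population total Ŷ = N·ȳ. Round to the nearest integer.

Var(Ŷ) = N²·Var(ȳ) = N²·(1 − n/N)·s²/n.
f = 3931/19707 = 0.19947227; Var(ȳ) = 0.80052773·164.6/3931 = 0.033519935.
Var(Ŷ) = 19707² · 0.033519935 = 1.3017998 × 10^7.
SE(Ŷ) = √(1.3017998 × 10^7) = 3608.

3608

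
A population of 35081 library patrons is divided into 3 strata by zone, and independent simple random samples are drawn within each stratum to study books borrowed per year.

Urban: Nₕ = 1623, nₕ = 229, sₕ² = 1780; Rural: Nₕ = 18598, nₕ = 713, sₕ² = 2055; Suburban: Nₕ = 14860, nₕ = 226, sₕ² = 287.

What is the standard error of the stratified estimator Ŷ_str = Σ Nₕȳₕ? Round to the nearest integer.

35390

Var(Ŷ_str) = Σₕ Nₕ²(1 − fₕ)sₕ²/nₕ.
Urban: 1623²·(1 − 229/1623)·1780/229 = 1.7585949 × 10^7.
Rural: 18598²·(1 − 713/18598)·2055/713 = 9.5868843 × 10^8.
Suburban: 14860²·(1 − 226/14860)·287/226 = 2.7615653 × 10^8.
Sum = 1.2524309 × 10^9.
SE = √(1.2524309 × 10^9) = 35390.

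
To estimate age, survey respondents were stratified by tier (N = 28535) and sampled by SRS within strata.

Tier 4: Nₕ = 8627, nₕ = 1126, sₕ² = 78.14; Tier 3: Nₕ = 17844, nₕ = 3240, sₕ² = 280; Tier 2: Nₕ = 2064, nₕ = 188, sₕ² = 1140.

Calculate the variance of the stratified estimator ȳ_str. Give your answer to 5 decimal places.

Var(ȳ_str) = Σₕ Wₕ²(1 − fₕ)sₕ²/nₕ with Wₕ = Nₕ/N, N = 28535.
Tier 4: Wₕ = 0.30233047; term = 0.30233047²·(1 − 0.13052046)·78.14/1126 = 0.0055151614.
Tier 3: Wₕ = 0.62533731; term = 0.62533731²·(1 − 0.18157364)·280/3240 = 0.027658034.
Tier 2: Wₕ = 0.07233222; term = 0.07233222²·(1 − 0.09108527)·1140/188 = 0.028835918.
Sum = 0.062009113.

0.06201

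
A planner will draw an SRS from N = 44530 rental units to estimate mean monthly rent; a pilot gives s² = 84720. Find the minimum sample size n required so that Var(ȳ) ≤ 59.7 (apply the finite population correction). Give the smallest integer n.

1376

Without fpc, n₀ = s²/D = 84720/59.7 = 1419.0955.
With fpc, (1 − n/N)·s²/n ≤ D requires n ≥ n₀/(1 + n₀/N) = 1419.0955/(1 + 1419.0955/44530) = 1375.2680.
Rounding up, n = 1376.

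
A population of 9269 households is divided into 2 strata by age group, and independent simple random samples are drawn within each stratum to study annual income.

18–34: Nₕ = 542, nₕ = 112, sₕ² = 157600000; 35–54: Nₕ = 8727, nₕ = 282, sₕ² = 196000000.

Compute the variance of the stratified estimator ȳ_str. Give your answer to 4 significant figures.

600000

Var(ȳ_str) = Σₕ Wₕ²(1 − fₕ)sₕ²/nₕ with Wₕ = Nₕ/N, N = 9269.
18–34: Wₕ = 0.05847448; term = 0.05847448²·(1 − 0.20664207)·157600000/112 = 3817.1583.
35–54: Wₕ = 0.94152552; term = 0.94152552²·(1 − 0.03231351)·196000000/282 = 596219.02.
Sum = 600036.18.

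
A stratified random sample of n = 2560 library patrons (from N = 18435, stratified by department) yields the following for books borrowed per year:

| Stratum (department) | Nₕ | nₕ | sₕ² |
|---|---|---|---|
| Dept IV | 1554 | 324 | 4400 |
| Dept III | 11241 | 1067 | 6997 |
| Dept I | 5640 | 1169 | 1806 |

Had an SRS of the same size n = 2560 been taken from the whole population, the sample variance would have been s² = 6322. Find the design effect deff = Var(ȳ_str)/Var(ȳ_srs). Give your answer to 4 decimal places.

1.1275

Var(ȳ_str) = Σ Wₕ²(1−fₕ)sₕ²/nₕ with Wₕ = Nₕ/18435:
  Dept IV: (1554/18435)²·(1−324/1554)·4400/324 = 0.076379623
  Dept III: (11241/18435)²·(1−1067/11241)·6997/1067 = 2.206774
  Dept I: (5640/18435)²·(1−1169/5640)·1806/1169 = 0.11463064
  → Var(ȳ_str) = 2.3977843.
Var(ȳ_srs) = (1 − 2560/18435)·6322/2560 = 2.1265966.
deff = 2.3977843 / 2.1265966 = 1.1275.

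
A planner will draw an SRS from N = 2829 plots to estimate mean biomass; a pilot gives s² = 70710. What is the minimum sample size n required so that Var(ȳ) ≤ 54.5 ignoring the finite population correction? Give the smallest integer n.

1298

Without fpc, n₀ = s²/D = 70710/54.5 = 1297.4312.
Rounding up, n = 1298.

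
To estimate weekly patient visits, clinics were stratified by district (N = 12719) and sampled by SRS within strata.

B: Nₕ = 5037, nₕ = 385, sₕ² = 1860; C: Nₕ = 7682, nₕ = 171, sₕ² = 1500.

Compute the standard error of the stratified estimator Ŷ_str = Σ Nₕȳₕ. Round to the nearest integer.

24887

Var(Ŷ_str) = Σₕ Nₕ²(1 − fₕ)sₕ²/nₕ.
B: 5037²·(1 − 385/5037)·1860/385 = 1.1320455 × 10^8.
C: 7682²·(1 − 171/7682)·1500/171 = 5.0613598 × 10^8.
Sum = 6.1934053 × 10^8.
SE = √(6.1934053 × 10^8) = 24887.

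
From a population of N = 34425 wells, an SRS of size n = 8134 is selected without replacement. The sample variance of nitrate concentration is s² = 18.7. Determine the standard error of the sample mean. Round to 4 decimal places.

0.0419

Under SRS without replacement, Var(ȳ) = (1 − f)·s²/n with f = n/N = 8134/34425 = 0.23628177.
Var(ȳ) = (1 − 0.23628177)·18.7/8134 = 0.76371823·0.0022989919 = 0.001755782.
SE(ȳ) = √(0.001755782) = 0.0419.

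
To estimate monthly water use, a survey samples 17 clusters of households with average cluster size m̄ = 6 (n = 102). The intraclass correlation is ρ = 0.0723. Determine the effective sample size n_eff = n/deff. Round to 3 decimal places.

74.917

deff = 1 + (6 − 1)·0.0723 = 1 + 0.3615 = 1.3615.
n_eff = 102 / 1.3615 = 74.917.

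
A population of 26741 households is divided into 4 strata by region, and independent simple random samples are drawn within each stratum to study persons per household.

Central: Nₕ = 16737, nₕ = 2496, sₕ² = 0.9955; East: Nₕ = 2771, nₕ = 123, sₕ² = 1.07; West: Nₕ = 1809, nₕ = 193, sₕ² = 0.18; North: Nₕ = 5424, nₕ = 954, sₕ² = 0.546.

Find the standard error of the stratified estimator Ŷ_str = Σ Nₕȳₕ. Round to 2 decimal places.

418.92

Var(Ŷ_str) = Σₕ Nₕ²(1 − fₕ)sₕ²/nₕ.
Central: 16737²·(1 − 2496/16737)·0.9955/2496 = 95063.716.
East: 2771²·(1 − 123/2771)·1.07/123 = 63831.224.
West: 1809²·(1 − 193/1809)·0.18/193 = 2726.4348.
North: 5424²·(1 − 954/5424)·0.546/954 = 13876.229.
Sum = 175497.6.
SE = √(175497.6) = 418.92.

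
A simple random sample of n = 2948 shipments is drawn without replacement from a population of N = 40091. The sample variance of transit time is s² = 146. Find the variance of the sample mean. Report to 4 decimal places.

0.0459

Under SRS without replacement, Var(ȳ) = (1 − f)·s²/n with f = n/N = 2948/40091 = 0.07353271.
Var(ȳ) = (1 − 0.07353271)·146/2948 = 0.92646729·0.049525102 = 0.045883387.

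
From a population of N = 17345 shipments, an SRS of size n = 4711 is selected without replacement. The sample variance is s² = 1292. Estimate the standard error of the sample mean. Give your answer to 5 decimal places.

0.44695

Under SRS without replacement, Var(ȳ) = (1 − f)·s²/n with f = n/N = 4711/17345 = 0.27160565.
Var(ȳ) = (1 − 0.27160565)·1292/4711 = 0.72839435·0.27425175 = 0.19976343.
SE(ȳ) = √(0.19976343) = 0.44695.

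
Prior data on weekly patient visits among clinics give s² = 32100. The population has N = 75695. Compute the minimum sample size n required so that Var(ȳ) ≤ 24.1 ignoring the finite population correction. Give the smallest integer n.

1332

Without fpc, n₀ = s²/D = 32100/24.1 = 1331.9502.
Rounding up, n = 1332.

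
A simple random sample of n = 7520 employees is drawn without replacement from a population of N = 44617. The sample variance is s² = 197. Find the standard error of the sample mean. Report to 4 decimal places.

0.1476

Under SRS without replacement, Var(ȳ) = (1 − f)·s²/n with f = n/N = 7520/44617 = 0.16854562.
Var(ȳ) = (1 − 0.16854562)·197/7520 = 0.83145438·0.026196809 = 0.021781451.
SE(ȳ) = √(0.021781451) = 0.1476.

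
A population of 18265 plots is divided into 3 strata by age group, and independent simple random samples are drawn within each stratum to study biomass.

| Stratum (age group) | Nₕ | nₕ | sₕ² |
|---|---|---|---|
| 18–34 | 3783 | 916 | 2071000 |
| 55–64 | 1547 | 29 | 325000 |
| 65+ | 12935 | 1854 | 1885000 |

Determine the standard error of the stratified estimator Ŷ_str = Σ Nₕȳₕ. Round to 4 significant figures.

Var(Ŷ_str) = Σₕ Nₕ²(1 − fₕ)sₕ²/nₕ.
18–34: 3783²·(1 − 916/3783)·2071000/916 = 2.4521592 × 10^10.
55–64: 1547²·(1 − 29/1547)·325000/29 = 2.6317671 × 10^10.
65+: 12935²·(1 − 1854/12935)·1885000/1854 = 1.4572934 × 10^11.
Sum = 1.965686 × 10^11.
SE = √(1.965686 × 10^11) = 443400.

443400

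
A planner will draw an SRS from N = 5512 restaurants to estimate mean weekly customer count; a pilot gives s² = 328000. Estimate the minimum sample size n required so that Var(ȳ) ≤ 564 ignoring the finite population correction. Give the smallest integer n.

Without fpc, n₀ = s²/D = 328000/564 = 581.5603.
Rounding up, n = 582.

582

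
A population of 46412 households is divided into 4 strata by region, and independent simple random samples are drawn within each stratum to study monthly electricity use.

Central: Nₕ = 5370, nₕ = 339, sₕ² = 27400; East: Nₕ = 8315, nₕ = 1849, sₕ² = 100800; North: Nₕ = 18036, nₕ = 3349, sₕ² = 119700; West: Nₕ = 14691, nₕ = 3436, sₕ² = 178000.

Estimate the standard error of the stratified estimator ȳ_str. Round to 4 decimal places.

3.2782

Var(ȳ_str) = Σₕ Wₕ²(1 − fₕ)sₕ²/nₕ with Wₕ = Nₕ/N, N = 46412.
Central: Wₕ = 0.11570284; term = 0.11570284²·(1 − 0.06312849)·27400/339 = 1.0137221.
East: Wₕ = 0.17915625; term = 0.17915625²·(1 − 0.22236921)·100800/1849 = 1.3606957.
North: Wₕ = 0.38860639; term = 0.38860639²·(1 − 0.18568419)·119700/3349 = 4.3953327.
West: Wₕ = 0.31653452; term = 0.31653452²·(1 − 0.23388469)·178000/3436 = 3.9765197.
Sum = 10.74627.
SE = √(10.74627) = 3.2782.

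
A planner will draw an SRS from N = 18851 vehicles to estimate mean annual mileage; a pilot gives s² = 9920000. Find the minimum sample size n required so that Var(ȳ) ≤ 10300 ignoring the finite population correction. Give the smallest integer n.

Without fpc, n₀ = s²/D = 9920000/10300 = 963.1068.
Rounding up, n = 964.

964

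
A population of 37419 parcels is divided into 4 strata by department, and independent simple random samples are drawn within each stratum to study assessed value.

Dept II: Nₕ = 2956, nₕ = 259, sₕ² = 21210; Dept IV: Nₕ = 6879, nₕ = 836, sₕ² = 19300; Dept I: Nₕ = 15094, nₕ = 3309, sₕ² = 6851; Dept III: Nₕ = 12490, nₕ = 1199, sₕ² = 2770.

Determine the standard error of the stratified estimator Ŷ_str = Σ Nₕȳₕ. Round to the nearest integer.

48028

Var(Ŷ_str) = Σₕ Nₕ²(1 − fₕ)sₕ²/nₕ.
Dept II: 2956²·(1 − 259/2956)·21210/259 = 6.5286935 × 10^8.
Dept IV: 6879²·(1 − 836/6879)·19300/836 = 9.596855 × 10^8.
Dept I: 15094²·(1 − 3309/15094)·6851/3309 = 3.6829102 × 10^8.
Dept III: 12490²·(1 − 1199/12490)·2770/1199 = 3.2580326 × 10^8.
Sum = 2.3066491 × 10^9.
SE = √(2.3066491 × 10^9) = 48028.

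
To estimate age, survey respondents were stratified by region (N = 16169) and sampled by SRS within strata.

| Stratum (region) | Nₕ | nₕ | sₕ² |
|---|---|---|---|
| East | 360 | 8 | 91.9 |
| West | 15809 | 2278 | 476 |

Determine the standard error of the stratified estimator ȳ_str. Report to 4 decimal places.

0.4202

Var(ȳ_str) = Σₕ Wₕ²(1 − fₕ)sₕ²/nₕ with Wₕ = Nₕ/N, N = 16169.
East: Wₕ = 0.02226483; term = 0.02226483²·(1 − 0.02222222)·91.9/8 = 0.0055680659.
West: Wₕ = 0.97773517; term = 0.97773517²·(1 − 0.14409514)·476/2278 = 0.17097051.
Sum = 0.17653858.
SE = √(0.17653858) = 0.4202.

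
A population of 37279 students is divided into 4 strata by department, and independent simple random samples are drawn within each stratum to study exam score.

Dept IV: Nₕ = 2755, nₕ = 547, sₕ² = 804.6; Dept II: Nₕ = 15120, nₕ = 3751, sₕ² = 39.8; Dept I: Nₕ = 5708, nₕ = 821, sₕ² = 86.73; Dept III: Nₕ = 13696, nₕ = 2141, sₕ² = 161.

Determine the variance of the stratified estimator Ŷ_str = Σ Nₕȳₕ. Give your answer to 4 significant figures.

2.562 × 10^7

Var(Ŷ_str) = Σₕ Nₕ²(1 − fₕ)sₕ²/nₕ.
Dept IV: 2755²·(1 − 547/2755)·804.6/547 = 8.9477404 × 10^6.
Dept II: 15120²·(1 − 3751/15120)·39.8/3751 = 1.823938 × 10^6.
Dept I: 5708²·(1 − 821/5708)·86.73/821 = 2.9468124 × 10^6.
Dept III: 13696²·(1 − 2141/13696)·161/2141 = 1.1900711 × 10^7.
Sum = 2.5619202 × 10^7.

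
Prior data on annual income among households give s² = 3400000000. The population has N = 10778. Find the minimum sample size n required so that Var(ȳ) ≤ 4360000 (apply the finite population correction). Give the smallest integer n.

Without fpc, n₀ = s²/D = 3400000000/4360000 = 779.8165.
With fpc, (1 − n/N)·s²/n ≤ D requires n ≥ n₀/(1 + n₀/N) = 779.8165/(1 + 779.8165/10778) = 727.2016.
Rounding up, n = 728.

728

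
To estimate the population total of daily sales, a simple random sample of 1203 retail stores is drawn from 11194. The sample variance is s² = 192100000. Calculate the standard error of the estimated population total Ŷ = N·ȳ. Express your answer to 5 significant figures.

Var(Ŷ) = N²·Var(ȳ) = N²·(1 − n/N)·s²/n.
f = 1203/11194 = 0.10746829; Var(ȳ) = 0.89253171·192100000/1203 = 142523.14.
Var(Ŷ) = 11194² · 142523.14 = 1.7858953 × 10^13.
SE(Ŷ) = √(1.7858953 × 10^13) = 4.2260 × 10^6.

4.2260 × 10^6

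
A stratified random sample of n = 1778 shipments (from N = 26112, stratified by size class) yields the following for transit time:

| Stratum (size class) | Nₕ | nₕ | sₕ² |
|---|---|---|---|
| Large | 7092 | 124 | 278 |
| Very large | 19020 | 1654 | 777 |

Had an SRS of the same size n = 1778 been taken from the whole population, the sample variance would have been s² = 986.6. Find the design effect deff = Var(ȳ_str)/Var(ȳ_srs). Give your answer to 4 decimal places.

0.7543

Var(ȳ_str) = Σ Wₕ²(1−fₕ)sₕ²/nₕ with Wₕ = Nₕ/26112:
  Large: (7092/26112)²·(1−124/7092)·278/124 = 0.16248741
  Very large: (19020/26112)²·(1−1654/19020)·777/1654 = 0.22757028
  → Var(ȳ_str) = 0.39005769.
Var(ȳ_srs) = (1 − 1778/26112)·986.6/1778 = 0.51710974.
deff = 0.39005769 / 0.51710974 = 0.7543.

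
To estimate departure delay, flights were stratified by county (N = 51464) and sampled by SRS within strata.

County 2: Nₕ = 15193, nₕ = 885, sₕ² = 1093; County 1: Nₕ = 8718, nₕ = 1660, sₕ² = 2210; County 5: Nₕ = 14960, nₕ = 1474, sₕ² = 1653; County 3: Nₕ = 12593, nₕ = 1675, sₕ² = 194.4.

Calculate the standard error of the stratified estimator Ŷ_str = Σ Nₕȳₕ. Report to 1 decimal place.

24343.4

Var(Ŷ_str) = Σₕ Nₕ²(1 − fₕ)sₕ²/nₕ.
County 2: 15193²·(1 − 885/15193)·1093/885 = 2.6847222 × 10^8.
County 1: 8718²·(1 − 1660/8718)·2210/1660 = 8.1918634 × 10^7.
County 5: 14960²·(1 − 1474/14960)·1653/1474 = 2.262508 × 10^8.
County 3: 12593²·(1 − 1675/12593)·194.4/1675 = 1.5957092 × 10^7.
Sum = 5.9259875 × 10^8.
SE = √(5.9259875 × 10^8) = 24343.4.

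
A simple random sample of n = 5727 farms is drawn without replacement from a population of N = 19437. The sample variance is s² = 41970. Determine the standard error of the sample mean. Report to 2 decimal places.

Under SRS without replacement, Var(ȳ) = (1 − f)·s²/n with f = n/N = 5727/19437 = 0.29464424.
Var(ȳ) = (1 − 0.29464424)·41970/5727 = 0.70535576·7.3284442 = 5.1691604.
SE(ȳ) = √(5.1691604) = 2.27.

2.27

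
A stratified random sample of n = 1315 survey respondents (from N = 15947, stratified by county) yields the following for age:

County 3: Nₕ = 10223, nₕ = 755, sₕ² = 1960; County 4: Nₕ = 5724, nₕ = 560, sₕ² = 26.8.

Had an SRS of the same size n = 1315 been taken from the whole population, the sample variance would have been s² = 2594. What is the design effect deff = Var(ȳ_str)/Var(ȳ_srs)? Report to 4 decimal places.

0.5490

Var(ȳ_str) = Σ Wₕ²(1−fₕ)sₕ²/nₕ with Wₕ = Nₕ/15947:
  County 3: (10223/15947)²·(1−755/10223)·1960/755 = 0.98807006
  County 4: (5724/15947)²·(1−560/5724)·26.8/560 = 0.0055625591
  → Var(ȳ_str) = 0.99363262.
Var(ȳ_srs) = (1 − 1315/15947)·2594/1315 = 1.8099598.
deff = 0.99363262 / 1.8099598 = 0.5490.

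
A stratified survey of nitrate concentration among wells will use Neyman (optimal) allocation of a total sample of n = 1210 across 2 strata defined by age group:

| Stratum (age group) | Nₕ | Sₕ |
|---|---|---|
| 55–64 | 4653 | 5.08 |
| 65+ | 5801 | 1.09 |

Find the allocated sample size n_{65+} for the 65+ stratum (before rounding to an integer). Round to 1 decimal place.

255.4

Neyman allocation: nₕ = n·NₕSₕ / Σⱼ NⱼSⱼ.
Σ NⱼSⱼ = 4653·5.08 + 5801·1.09 = 29960.33.
n_{65+} = 1210·5801·1.09 / 29960.33 = 255.4.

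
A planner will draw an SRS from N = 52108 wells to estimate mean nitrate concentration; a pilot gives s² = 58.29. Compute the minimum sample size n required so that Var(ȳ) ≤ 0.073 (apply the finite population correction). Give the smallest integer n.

787

Without fpc, n₀ = s²/D = 58.29/0.073 = 798.4932.
With fpc, (1 − n/N)·s²/n ≤ D requires n ≥ n₀/(1 + n₀/N) = 798.4932/(1 + 798.4932/52108) = 786.4419.
Rounding up, n = 787.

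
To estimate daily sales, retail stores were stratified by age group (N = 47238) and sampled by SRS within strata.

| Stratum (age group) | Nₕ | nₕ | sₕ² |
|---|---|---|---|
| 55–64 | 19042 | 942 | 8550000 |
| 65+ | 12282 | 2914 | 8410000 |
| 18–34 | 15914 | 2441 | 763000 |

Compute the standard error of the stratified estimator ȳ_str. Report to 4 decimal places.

Var(ȳ_str) = Σₕ Wₕ²(1 − fₕ)sₕ²/nₕ with Wₕ = Nₕ/N, N = 47238.
55–64: Wₕ = 0.40310767; term = 0.40310767²·(1 − 0.04946959)·8550000/942 = 1401.9204.
65+: Wₕ = 0.26000254; term = 0.26000254²·(1 − 0.23725778)·8410000/2914 = 148.8125.
18–34: Wₕ = 0.33688979; term = 0.33688979²·(1 − 0.15338695)·763000/2441 = 30.034293.
Sum = 1580.7672.
SE = √(1580.7672) = 39.7589.

39.7589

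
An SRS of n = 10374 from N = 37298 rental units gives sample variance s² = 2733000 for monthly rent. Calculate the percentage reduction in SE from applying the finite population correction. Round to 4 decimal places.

f = n/N = 10374/37298 = 0.27813824.
SE_no-fpc = √(s²/n) = 16.231053; SE_fpc = √((1−f)s²/n) = 13.7903.
Ratio = √(1−f) = 0.84962448. Reduction = 100·(1 − 0.84962448) = 15.0376%.

15.0376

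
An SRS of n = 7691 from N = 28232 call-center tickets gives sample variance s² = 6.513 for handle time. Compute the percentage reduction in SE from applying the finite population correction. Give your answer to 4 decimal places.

14.7018

f = n/N = 7691/28232 = 0.27242137.
SE_no-fpc = √(s²/n) = 0.029100412; SE_fpc = √((1−f)s²/n) = 0.024822133.
Ratio = √(1−f) = 0.85298220. Reduction = 100·(1 − 0.85298220) = 14.7018%.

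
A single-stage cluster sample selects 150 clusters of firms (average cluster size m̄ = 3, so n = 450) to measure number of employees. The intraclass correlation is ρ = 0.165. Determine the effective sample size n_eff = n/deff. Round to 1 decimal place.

338.3

deff = 1 + (3 − 1)·0.165 = 1 + 0.33 = 1.33.
n_eff = 450 / 1.33 = 338.3.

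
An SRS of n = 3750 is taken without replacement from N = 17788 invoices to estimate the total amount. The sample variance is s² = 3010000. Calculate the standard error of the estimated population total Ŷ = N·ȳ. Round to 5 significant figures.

447700

Var(Ŷ) = N²·Var(ȳ) = N²·(1 − n/N)·s²/n.
f = 3750/17788 = 0.21081628; Var(ȳ) = 0.78918372·3010000/3750 = 633.45147.
Var(Ŷ) = 17788² · 633.45147 = 2.0043224 × 10^11.
SE(Ŷ) = √(2.0043224 × 10^11) = 447700.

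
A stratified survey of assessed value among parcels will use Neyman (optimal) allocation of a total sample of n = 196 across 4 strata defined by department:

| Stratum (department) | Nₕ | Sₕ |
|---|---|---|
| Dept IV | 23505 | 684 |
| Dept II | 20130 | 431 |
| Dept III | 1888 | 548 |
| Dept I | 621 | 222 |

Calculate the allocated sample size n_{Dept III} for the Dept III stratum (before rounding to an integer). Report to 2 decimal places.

7.82

Neyman allocation: nₕ = n·NₕSₕ / Σⱼ NⱼSⱼ.
Σ NⱼSⱼ = 23505·684 + 20130·431 + 1888·548 + 621·222 = 2.5925936 × 10^7.
n_{Dept III} = 196·1888·548 / (2.5925936 × 10^7) = 7.82.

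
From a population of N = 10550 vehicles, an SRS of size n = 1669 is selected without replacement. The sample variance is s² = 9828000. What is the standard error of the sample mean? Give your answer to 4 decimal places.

70.4059

Under SRS without replacement, Var(ȳ) = (1 − f)·s²/n with f = n/N = 1669/10550 = 0.15819905.
Var(ȳ) = (1 − 0.15819905)·9828000/1669 = 0.84180095·5888.556 = 4956.992.
SE(ȳ) = √(4956.992) = 70.4059.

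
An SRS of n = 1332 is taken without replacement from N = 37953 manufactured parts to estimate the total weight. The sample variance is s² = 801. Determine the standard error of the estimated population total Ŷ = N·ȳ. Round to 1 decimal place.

28910.3

Var(Ŷ) = N²·Var(ȳ) = N²·(1 − n/N)·s²/n.
f = 1332/37953 = 0.03509604; Var(ȳ) = 0.96490396·801/1332 = 0.5802463.
Var(Ŷ) = 37953² · 0.5802463 = 8.358043 × 10^8.
SE(Ŷ) = √(8.358043 × 10^8) = 28910.3.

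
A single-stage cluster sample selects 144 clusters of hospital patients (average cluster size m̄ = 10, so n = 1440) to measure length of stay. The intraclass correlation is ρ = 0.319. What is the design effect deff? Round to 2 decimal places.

3.87

deff = 1 + (10 − 1)·0.319 = 1 + 2.871 = 3.871.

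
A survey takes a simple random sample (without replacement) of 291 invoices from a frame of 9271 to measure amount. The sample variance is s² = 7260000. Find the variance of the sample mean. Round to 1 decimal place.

24165.4

Under SRS without replacement, Var(ȳ) = (1 − f)·s²/n with f = n/N = 291/9271 = 0.03138820.
Var(ȳ) = (1 − 0.03138820)·7260000/291 = 0.96861180·24948.454 = 24165.367.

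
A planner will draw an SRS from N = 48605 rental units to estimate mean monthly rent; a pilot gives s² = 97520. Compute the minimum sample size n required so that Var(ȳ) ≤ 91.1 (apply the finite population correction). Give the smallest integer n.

Without fpc, n₀ = s²/D = 97520/91.1 = 1070.4720.
With fpc, (1 − n/N)·s²/n ≤ D requires n ≥ n₀/(1 + n₀/N) = 1070.4720/(1 + 1070.4720/48605) = 1047.4041.
Rounding up, n = 1048.

1048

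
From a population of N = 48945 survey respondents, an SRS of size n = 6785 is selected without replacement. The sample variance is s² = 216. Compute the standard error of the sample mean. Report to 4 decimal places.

0.1656

Under SRS without replacement, Var(ȳ) = (1 − f)·s²/n with f = n/N = 6785/48945 = 0.13862499.
Var(ȳ) = (1 − 0.13862499)·216/6785 = 0.86137501·0.03183493 = 0.027421813.
SE(ȳ) = √(0.027421813) = 0.1656.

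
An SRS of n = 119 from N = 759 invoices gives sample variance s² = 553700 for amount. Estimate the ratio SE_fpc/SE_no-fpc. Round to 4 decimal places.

f = n/N = 119/759 = 0.15678524.
SE_no-fpc = √(s²/n) = 68.212471; SE_fpc = √((1−f)s²/n) = 62.637279.
Ratio = √(1−f) = 0.91826726.

0.9183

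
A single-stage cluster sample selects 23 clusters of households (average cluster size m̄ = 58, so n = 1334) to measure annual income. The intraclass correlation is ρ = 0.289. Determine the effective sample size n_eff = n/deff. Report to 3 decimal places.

deff = 1 + (58 − 1)·0.289 = 1 + 16.473 = 17.473.
n_eff = 1334 / 17.473 = 76.346.

76.346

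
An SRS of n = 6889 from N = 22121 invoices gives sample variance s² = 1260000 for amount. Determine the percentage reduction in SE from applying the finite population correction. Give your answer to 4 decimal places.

17.0195

f = n/N = 6889/22121 = 0.31142353.
SE_no-fpc = √(s²/n) = 13.524063; SE_fpc = √((1−f)s²/n) = 11.222336.
Ratio = √(1−f) = 0.82980508. Reduction = 100·(1 − 0.82980508) = 17.0195%.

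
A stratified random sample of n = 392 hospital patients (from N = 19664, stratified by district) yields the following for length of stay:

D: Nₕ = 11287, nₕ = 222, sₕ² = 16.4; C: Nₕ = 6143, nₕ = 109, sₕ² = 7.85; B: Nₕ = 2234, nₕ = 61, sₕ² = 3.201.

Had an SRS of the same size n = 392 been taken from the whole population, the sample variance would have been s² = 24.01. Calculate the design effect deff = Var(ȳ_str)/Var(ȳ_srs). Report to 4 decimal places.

Var(ȳ_str) = Σ Wₕ²(1−fₕ)sₕ²/nₕ with Wₕ = Nₕ/19664:
  D: (11287/19664)²·(1−222/11287)·16.4/222 = 0.023860365
  C: (6143/19664)²·(1−109/6143)·7.85/109 = 0.0069037531
  B: (2234/19664)²·(1−61/2234)·3.201/61 = 6.5880214 × 10^-4
  → Var(ȳ_str) = 0.03142292.
Var(ȳ_srs) = (1 − 392/19664)·24.01/392 = 0.060028987.
deff = 0.03142292 / 0.060028987 = 0.5235.

0.5235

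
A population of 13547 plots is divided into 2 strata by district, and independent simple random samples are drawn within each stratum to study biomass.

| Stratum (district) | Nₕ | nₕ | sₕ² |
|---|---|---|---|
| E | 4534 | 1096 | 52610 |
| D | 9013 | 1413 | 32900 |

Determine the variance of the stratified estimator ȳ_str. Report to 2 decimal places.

Var(ȳ_str) = Σₕ Wₕ²(1 − fₕ)sₕ²/nₕ with Wₕ = Nₕ/N, N = 13547.
E: Wₕ = 0.33468665; term = 0.33468665²·(1 − 0.24172916)·52610/1096 = 4.0771705.
D: Wₕ = 0.66531335; term = 0.66531335²·(1 − 0.15677355)·32900/1413 = 8.6906135.
Sum = 12.767784.

12.77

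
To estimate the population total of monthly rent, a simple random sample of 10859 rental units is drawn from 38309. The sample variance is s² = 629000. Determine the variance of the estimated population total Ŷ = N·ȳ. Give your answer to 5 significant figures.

Var(Ŷ) = N²·Var(ȳ) = N²·(1 − n/N)·s²/n.
f = 10859/38309 = 0.28345820; Var(ȳ) = 0.71654180·629000/10859 = 41.505184.
Var(Ŷ) = 38309² · 41.505184 = 6.0912156 × 10^10.

6.0912 × 10^10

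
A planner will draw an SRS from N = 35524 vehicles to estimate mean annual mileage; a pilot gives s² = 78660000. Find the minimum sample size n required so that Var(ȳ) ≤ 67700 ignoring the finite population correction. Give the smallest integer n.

Without fpc, n₀ = s²/D = 78660000/67700 = 1161.8907.
Rounding up, n = 1162.

1162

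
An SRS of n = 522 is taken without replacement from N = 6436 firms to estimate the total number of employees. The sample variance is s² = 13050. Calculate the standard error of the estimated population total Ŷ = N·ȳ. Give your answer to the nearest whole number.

Var(Ŷ) = N²·Var(ȳ) = N²·(1 − n/N)·s²/n.
f = 522/6436 = 0.08110628; Var(ȳ) = 0.91889372·13050/522 = 22.972343.
Var(Ŷ) = 6436² · 22.972343 = 9.515626 × 10^8.
SE(Ŷ) = √(9.515626 × 10^8) = 30847.

30847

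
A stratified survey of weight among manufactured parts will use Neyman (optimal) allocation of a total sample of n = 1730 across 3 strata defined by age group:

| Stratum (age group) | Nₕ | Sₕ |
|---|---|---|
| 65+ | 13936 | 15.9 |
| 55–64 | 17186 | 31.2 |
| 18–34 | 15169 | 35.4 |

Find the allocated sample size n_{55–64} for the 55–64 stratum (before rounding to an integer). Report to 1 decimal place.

Neyman allocation: nₕ = n·NₕSₕ / Σⱼ NⱼSⱼ.
Σ NⱼSⱼ = 13936·15.9 + 17186·31.2 + 15169·35.4 = 1.2947682 × 10^6.
n_{55–64} = 1730·17186·31.2 / (1.2947682 × 10^6) = 716.4.

716.4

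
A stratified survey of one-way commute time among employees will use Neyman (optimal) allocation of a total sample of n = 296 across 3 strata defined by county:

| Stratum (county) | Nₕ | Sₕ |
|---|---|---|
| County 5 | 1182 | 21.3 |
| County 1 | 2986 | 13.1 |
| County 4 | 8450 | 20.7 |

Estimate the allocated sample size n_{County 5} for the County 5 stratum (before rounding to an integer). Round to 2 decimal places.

31.15

Neyman allocation: nₕ = n·NₕSₕ / Σⱼ NⱼSⱼ.
Σ NⱼSⱼ = 1182·21.3 + 2986·13.1 + 8450·20.7 = 239208.2.
n_{County 5} = 296·1182·21.3 / 239208.2 = 31.15.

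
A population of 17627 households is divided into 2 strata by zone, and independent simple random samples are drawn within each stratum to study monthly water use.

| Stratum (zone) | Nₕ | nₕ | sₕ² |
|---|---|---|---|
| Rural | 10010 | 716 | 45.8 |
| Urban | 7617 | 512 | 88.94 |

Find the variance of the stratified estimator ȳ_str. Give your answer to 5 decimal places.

Var(ȳ_str) = Σₕ Wₕ²(1 − fₕ)sₕ²/nₕ with Wₕ = Nₕ/N, N = 17627.
Rural: Wₕ = 0.56787882; term = 0.56787882²·(1 − 0.07152847)·45.8/716 = 0.019152805.
Urban: Wₕ = 0.43212118; term = 0.43212118²·(1 − 0.06721806)·88.94/512 = 0.030256479.
Sum = 0.049409284.

0.04941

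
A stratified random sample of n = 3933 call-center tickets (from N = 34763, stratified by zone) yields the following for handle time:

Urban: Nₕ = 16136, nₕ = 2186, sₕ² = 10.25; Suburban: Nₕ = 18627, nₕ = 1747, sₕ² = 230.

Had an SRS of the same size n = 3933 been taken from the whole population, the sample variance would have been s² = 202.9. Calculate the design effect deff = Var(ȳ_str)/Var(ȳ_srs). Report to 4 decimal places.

Var(ȳ_str) = Σ Wₕ²(1−fₕ)sₕ²/nₕ with Wₕ = Nₕ/34763:
  Urban: (16136/34763)²·(1−2186/16136)·10.25/2186 = 8.7339219 × 10^-4
  Suburban: (18627/34763)²·(1−1747/18627)·230/1747 = 0.034254355
  → Var(ȳ_str) = 0.035127747.
Var(ȳ_srs) = (1 − 3933/34763)·202.9/3933 = 0.045752452.
deff = 0.035127747 / 0.045752452 = 0.7678.

0.7678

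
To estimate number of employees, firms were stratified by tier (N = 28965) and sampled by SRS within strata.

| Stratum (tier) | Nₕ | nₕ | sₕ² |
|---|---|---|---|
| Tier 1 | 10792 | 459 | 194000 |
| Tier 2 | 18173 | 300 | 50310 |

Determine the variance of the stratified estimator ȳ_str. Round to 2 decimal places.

121.10

Var(ȳ_str) = Σₕ Wₕ²(1 − fₕ)sₕ²/nₕ with Wₕ = Nₕ/N, N = 28965.
Tier 1: Wₕ = 0.37258761; term = 0.37258761²·(1 − 0.04253150)·194000/459 = 56.178527.
Tier 2: Wₕ = 0.62741239; term = 0.62741239²·(1 − 0.01650801)·50310/300 = 64.924719.
Sum = 121.10325.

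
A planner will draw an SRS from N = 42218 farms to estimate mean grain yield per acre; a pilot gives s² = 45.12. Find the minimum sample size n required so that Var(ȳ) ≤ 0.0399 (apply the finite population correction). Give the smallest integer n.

1102

Without fpc, n₀ = s²/D = 45.12/0.0399 = 1130.8271.
With fpc, (1 − n/N)·s²/n ≤ D requires n ≥ n₀/(1 + n₀/N) = 1130.8271/(1 + 1130.8271/42218) = 1101.3276.
Rounding up, n = 1102.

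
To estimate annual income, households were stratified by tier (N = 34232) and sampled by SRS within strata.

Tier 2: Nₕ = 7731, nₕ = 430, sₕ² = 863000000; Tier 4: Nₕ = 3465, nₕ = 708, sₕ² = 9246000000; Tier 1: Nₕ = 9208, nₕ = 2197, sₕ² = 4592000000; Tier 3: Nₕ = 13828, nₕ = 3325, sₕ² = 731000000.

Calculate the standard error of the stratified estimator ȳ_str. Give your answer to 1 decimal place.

Var(ȳ_str) = Σₕ Wₕ²(1 − fₕ)sₕ²/nₕ with Wₕ = Nₕ/N, N = 34232.
Tier 2: Wₕ = 0.22584132; term = 0.22584132²·(1 − 0.05562023)·863000000/430 = 96670.912.
Tier 4: Wₕ = 0.10122108; term = 0.10122108²·(1 − 0.20432900)·9246000000/708 = 106462.36.
Tier 1: Wₕ = 0.26898808; term = 0.26898808²·(1 − 0.23859687)·4592000000/2197 = 115146.98.
Tier 3: Wₕ = 0.40394952; term = 0.40394952²·(1 − 0.24045415)·731000000/3325 = 27247.955.
Sum = 345528.21.
SE = √(345528.21) = 587.8.

587.8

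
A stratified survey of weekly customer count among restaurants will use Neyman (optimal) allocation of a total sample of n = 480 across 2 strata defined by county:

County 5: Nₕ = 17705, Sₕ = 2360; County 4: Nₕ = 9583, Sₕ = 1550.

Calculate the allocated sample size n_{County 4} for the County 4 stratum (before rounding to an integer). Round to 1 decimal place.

Neyman allocation: nₕ = n·NₕSₕ / Σⱼ NⱼSⱼ.
Σ NⱼSⱼ = 17705·2360 + 9583·1550 = 5.663745 × 10^7.
n_{County 4} = 480·9583·1550 / (5.663745 × 10^7) = 125.9.

125.9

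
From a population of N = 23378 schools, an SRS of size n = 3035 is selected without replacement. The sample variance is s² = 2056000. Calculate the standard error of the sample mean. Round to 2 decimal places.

Under SRS without replacement, Var(ȳ) = (1 − f)·s²/n with f = n/N = 3035/23378 = 0.12982291.
Var(ȳ) = (1 − 0.12982291)·2056000/3035 = 0.87017709·677.42998 = 589.48405.
SE(ȳ) = √(589.48405) = 24.28.

24.28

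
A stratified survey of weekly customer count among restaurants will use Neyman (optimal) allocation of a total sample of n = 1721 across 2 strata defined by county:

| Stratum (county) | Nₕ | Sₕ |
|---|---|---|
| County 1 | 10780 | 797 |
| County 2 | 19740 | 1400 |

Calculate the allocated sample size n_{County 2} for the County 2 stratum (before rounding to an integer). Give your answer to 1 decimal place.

Neyman allocation: nₕ = n·NₕSₕ / Σⱼ NⱼSⱼ.
Σ NⱼSⱼ = 10780·797 + 19740·1400 = 3.622766 × 10^7.
n_{County 2} = 1721·19740·1400 / (3.622766 × 10^7) = 1312.9.

1312.9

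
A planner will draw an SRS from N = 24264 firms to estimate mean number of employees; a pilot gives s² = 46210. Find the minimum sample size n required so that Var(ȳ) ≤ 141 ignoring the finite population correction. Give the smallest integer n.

Without fpc, n₀ = s²/D = 46210/141 = 327.7305.
Rounding up, n = 328.

328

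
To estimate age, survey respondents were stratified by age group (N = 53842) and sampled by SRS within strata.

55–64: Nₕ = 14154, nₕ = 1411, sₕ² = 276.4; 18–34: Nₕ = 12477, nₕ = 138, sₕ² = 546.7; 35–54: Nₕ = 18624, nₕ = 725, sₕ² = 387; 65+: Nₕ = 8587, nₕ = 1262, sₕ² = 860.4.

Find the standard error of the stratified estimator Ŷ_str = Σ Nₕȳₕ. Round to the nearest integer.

29429

Var(Ŷ_str) = Σₕ Nₕ²(1 − fₕ)sₕ²/nₕ.
55–64: 14154²·(1 − 1411/14154)·276.4/1411 = 3.5331486 × 10^7.
18–34: 12477²·(1 − 138/12477)·546.7/138 = 6.099021 × 10^8.
35–54: 18624²·(1 − 725/18624)·387/725 = 1.7794045 × 10^8.
65+: 8587²·(1 − 1262/8587)·860.4/1262 = 4.2883492 × 10^7.
Sum = 8.6605753 × 10^8.
SE = √(8.6605753 × 10^8) = 29429.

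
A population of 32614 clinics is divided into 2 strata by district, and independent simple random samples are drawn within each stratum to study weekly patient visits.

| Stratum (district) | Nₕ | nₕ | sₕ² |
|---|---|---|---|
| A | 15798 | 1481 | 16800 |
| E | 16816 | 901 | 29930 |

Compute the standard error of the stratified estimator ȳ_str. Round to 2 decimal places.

Var(ȳ_str) = Σₕ Wₕ²(1 − fₕ)sₕ²/nₕ with Wₕ = Nₕ/N, N = 32614.
A: Wₕ = 0.48439321; term = 0.48439321²·(1 − 0.09374604)·16800/1481 = 2.4121273.
E: Wₕ = 0.51560679; term = 0.51560679²·(1 − 0.05357992)·29930/901 = 8.3580148.
Sum = 10.770142.
SE = √(10.770142) = 3.28.

3.28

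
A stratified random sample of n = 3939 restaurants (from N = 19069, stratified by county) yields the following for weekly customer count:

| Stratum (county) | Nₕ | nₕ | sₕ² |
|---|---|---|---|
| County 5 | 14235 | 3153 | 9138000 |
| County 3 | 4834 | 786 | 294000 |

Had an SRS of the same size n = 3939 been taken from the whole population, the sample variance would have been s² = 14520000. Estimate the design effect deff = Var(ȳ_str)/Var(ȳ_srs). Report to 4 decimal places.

Var(ȳ_str) = Σ Wₕ²(1−fₕ)sₕ²/nₕ with Wₕ = Nₕ/19069:
  County 5: (14235/19069)²·(1−3153/14235)·9138000/3153 = 1257.3233
  County 3: (4834/19069)²·(1−786/4834)·294000/786 = 20.128717
  → Var(ȳ_str) = 1277.452.
Var(ȳ_srs) = (1 − 3939/19069)·14520000/3939 = 2924.7695.
deff = 1277.452 / 2924.7695 = 0.4368.

0.4368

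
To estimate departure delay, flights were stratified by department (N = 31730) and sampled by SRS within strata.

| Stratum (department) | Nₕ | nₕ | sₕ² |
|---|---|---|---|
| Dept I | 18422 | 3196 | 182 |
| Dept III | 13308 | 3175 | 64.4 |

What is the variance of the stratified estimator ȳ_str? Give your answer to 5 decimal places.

Var(ȳ_str) = Σₕ Wₕ²(1 − fₕ)sₕ²/nₕ with Wₕ = Nₕ/N, N = 31730.
Dept I: Wₕ = 0.58058620; term = 0.58058620²·(1 − 0.17348822)·182/3196 = 0.015865256.
Dept III: Wₕ = 0.41941380; term = 0.41941380²·(1 − 0.23857830)·64.4/3175 = 0.0027167697.
Sum = 0.018582026.

0.01858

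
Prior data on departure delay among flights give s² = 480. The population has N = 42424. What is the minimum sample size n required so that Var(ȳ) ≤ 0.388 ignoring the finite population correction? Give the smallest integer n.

1238

Without fpc, n₀ = s²/D = 480/0.388 = 1237.1134.
Rounding up, n = 1238.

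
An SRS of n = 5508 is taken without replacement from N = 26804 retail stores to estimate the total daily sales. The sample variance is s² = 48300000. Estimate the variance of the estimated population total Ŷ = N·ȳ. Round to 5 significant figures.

Var(Ŷ) = N²·Var(ȳ) = N²·(1 − n/N)·s²/n.
f = 5508/26804 = 0.20549172; Var(ȳ) = 0.79450828·48300000/5508 = 6967.0933.
Var(Ŷ) = 26804² · 6967.0933 = 5.0055389 × 10^12.

5.0055 × 10^12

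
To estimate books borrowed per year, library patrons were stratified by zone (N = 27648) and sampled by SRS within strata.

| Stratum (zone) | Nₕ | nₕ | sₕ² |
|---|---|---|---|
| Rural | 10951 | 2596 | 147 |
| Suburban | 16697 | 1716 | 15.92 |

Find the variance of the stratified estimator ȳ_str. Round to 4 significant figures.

0.009814

Var(ȳ_str) = Σₕ Wₕ²(1 − fₕ)sₕ²/nₕ with Wₕ = Nₕ/N, N = 27648.
Rural: Wₕ = 0.39608652; term = 0.39608652²·(1 − 0.23705598)·147/2596 = 0.0067777483.
Suburban: Wₕ = 0.60391348; term = 0.60391348²·(1 − 0.10277295)·15.92/1716 = 0.003035831.
Sum = 0.0098135793.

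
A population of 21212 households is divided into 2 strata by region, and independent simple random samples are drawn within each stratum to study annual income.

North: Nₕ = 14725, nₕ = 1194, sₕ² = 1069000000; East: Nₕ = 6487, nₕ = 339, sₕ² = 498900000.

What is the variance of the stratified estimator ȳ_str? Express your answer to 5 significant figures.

Var(ȳ_str) = Σₕ Wₕ²(1 − fₕ)sₕ²/nₕ with Wₕ = Nₕ/N, N = 21212.
North: Wₕ = 0.69418254; term = 0.69418254²·(1 − 0.08108659)·1069000000/1194 = 396456.31.
East: Wₕ = 0.30581746; term = 0.30581746²·(1 − 0.05225836)·498900000/339 = 130445.27.
Sum = 526901.58.

526900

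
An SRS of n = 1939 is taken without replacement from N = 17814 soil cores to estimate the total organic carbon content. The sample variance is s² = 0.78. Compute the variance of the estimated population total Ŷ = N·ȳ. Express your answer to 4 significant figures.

Var(Ŷ) = N²·Var(ȳ) = N²·(1 − n/N)·s²/n.
f = 1939/17814 = 0.10884697; Var(ȳ) = 0.89115303·0.78/1939 = 3.5848342 × 10^-4.
Var(Ŷ) = 17814² · (3.5848342 × 10^-4) = 113760.63.

113800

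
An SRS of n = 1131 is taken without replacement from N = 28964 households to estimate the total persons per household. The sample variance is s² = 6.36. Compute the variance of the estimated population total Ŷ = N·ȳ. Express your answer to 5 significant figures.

Var(Ŷ) = N²·Var(ȳ) = N²·(1 − n/N)·s²/n.
f = 1131/28964 = 0.03904847; Var(ȳ) = 0.96095153·6.36/1131 = 0.0054037592.
Var(Ŷ) = 28964² · 0.0054037592 = 4.5332854 × 10^6.

4.5333 × 10^6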